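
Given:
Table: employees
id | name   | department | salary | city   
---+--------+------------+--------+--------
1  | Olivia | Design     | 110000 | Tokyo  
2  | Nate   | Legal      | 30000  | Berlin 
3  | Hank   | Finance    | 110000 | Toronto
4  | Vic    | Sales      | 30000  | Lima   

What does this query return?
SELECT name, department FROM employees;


Projecting columns: name, department

4 rows:
Olivia, Design
Nate, Legal
Hank, Finance
Vic, Sales


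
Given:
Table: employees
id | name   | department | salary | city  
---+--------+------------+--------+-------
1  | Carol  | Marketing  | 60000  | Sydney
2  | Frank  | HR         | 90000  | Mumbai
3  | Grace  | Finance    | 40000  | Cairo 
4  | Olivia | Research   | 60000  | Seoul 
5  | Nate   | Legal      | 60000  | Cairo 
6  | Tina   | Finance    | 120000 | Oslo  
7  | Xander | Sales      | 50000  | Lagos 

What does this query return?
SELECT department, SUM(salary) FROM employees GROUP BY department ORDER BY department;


Summing salary within each department:
  Finance: 40000 + 120000 = 160000
  HR: 90000 = 90000
  Legal: 60000 = 60000
  Marketing: 60000 = 60000
  Research: 60000 = 60000
  Sales: 50000 = 50000


6 groups:
Finance, 160000
HR, 90000
Legal, 60000
Marketing, 60000
Research, 60000
Sales, 50000


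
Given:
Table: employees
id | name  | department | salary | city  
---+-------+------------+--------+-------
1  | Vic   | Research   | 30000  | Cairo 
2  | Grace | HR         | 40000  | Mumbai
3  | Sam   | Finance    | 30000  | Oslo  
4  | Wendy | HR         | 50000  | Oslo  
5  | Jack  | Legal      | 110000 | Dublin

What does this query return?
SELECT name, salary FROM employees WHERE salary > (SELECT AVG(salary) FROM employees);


Subquery: AVG(salary) = 52000.0
Filtering: salary > 52000.0
  Jack (110000) -> MATCH


1 rows:
Jack, 110000


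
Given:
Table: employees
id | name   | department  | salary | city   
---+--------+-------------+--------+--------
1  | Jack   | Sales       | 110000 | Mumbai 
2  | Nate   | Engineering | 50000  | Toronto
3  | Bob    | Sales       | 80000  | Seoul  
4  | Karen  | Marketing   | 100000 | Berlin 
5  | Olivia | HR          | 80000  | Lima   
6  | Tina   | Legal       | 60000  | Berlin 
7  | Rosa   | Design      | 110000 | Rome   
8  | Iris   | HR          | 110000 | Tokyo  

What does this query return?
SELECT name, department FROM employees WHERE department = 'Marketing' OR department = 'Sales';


Filtering: department = 'Marketing' OR 'Sales'
Matching: 3 rows

3 rows:
Jack, Sales
Bob, Sales
Karen, Marketing


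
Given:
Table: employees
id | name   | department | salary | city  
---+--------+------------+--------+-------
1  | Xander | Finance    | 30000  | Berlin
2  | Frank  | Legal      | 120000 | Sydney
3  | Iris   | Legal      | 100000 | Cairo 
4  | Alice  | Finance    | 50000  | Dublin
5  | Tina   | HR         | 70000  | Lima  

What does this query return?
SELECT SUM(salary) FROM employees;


SUM(salary) = 30000 + 120000 + 100000 + 50000 + 70000 = 370000

370000


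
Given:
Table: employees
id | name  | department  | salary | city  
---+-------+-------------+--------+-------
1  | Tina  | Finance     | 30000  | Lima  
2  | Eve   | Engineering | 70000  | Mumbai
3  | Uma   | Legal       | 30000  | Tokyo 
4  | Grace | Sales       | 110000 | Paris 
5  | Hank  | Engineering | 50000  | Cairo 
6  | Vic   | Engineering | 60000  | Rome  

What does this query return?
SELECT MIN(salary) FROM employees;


Salaries: 30000, 70000, 30000, 110000, 50000, 60000
MIN = 30000

30000


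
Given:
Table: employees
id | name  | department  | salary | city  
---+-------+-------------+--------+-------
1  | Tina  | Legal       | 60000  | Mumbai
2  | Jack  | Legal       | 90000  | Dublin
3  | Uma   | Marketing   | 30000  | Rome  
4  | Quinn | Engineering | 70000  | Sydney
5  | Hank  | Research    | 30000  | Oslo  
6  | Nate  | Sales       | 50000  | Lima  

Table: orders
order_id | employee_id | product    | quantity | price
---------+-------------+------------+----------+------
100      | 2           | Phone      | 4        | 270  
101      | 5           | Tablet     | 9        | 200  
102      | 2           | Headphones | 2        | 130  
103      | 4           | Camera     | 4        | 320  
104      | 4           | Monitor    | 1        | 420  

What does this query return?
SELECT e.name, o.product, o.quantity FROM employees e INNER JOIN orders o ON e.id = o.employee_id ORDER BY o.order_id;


Joining employees.id = orders.employee_id:
  employee Jack (id=2) -> order Phone
  employee Hank (id=5) -> order Tablet
  employee Jack (id=2) -> order Headphones
  employee Quinn (id=4) -> order Camera
  employee Quinn (id=4) -> order Monitor


5 rows:
Jack, Phone, 4
Hank, Tablet, 9
Jack, Headphones, 2
Quinn, Camera, 4
Quinn, Monitor, 1


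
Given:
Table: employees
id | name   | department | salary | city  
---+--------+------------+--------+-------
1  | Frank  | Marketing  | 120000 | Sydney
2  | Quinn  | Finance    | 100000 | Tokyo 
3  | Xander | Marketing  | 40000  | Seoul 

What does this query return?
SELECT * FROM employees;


SELECT * returns all 3 rows with all columns

3 rows:
1, Frank, Marketing, 120000, Sydney
2, Quinn, Finance, 100000, Tokyo
3, Xander, Marketing, 40000, Seoul


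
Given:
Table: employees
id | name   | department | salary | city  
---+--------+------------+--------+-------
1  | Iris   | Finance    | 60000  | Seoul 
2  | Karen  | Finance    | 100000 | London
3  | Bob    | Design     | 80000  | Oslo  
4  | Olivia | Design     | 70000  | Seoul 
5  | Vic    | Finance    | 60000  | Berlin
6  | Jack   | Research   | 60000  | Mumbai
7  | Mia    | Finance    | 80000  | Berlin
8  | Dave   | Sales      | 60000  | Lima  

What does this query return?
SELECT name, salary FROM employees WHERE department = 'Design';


Filtering: department = 'Design'
Matching rows: 2

2 rows:
Bob, 80000
Olivia, 70000


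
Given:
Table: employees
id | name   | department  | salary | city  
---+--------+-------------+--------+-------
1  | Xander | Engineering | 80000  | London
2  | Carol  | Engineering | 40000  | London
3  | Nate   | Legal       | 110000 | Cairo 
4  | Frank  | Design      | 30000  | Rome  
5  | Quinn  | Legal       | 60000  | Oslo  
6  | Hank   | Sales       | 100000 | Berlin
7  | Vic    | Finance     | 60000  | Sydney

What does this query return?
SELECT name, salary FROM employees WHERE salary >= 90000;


Filtering: salary >= 90000
Matching: 2 rows

2 rows:
Nate, 110000
Hank, 100000


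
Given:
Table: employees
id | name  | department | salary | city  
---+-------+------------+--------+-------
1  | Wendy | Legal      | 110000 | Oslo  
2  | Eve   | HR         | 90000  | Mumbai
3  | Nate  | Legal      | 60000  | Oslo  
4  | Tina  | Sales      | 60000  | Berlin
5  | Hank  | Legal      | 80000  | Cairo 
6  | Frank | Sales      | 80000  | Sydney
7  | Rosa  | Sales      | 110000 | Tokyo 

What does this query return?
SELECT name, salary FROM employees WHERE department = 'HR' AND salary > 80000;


Filtering: department = 'HR' AND salary > 80000
Matching: 1 rows

1 rows:
Eve, 90000


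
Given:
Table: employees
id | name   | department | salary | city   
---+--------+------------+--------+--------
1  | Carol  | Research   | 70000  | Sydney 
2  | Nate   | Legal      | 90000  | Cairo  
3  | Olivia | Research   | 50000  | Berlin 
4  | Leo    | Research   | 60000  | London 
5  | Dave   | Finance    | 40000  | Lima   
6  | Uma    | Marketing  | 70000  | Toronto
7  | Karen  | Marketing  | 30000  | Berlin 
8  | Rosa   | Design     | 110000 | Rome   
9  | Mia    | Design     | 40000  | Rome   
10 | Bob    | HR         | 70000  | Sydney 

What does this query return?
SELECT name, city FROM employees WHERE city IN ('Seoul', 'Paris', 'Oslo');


Filtering: city IN ('Seoul', 'Paris', 'Oslo')
Matching: 0 rows

Empty result set (0 rows)


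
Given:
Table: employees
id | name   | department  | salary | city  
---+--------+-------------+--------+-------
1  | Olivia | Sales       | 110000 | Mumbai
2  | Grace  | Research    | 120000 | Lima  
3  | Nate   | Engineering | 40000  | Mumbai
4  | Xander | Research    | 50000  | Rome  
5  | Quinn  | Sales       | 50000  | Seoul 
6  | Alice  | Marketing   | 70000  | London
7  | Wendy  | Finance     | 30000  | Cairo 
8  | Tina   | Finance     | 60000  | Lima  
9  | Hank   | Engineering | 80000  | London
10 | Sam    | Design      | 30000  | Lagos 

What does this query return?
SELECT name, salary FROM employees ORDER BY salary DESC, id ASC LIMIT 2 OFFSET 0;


Sort by salary DESC (id ASC tiebreak), then skip 0 and take 2
Rows 1 through 2

2 rows:
Grace, 120000
Olivia, 110000


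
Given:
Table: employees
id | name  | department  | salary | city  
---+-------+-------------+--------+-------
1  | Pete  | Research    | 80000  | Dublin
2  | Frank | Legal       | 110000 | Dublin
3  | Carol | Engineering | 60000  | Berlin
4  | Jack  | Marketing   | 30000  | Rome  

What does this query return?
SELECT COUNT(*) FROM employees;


COUNT(*) counts all rows

4


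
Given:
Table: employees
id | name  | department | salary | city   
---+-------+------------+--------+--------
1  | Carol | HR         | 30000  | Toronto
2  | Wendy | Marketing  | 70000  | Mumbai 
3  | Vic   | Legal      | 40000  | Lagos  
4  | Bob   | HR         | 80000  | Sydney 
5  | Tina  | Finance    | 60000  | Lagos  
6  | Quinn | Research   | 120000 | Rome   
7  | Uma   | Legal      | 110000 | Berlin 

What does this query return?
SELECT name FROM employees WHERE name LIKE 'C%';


LIKE 'C%' matches names starting with 'C'
Matching: 1

1 rows:
Carol


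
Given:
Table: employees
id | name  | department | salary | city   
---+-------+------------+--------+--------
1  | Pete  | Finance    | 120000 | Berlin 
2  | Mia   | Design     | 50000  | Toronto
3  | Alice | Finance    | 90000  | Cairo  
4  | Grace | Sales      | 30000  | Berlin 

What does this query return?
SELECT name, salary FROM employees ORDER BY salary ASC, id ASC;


Sorting by salary ASC, then id ASC for ties

4 rows:
Grace, 30000
Mia, 50000
Alice, 90000
Pete, 120000


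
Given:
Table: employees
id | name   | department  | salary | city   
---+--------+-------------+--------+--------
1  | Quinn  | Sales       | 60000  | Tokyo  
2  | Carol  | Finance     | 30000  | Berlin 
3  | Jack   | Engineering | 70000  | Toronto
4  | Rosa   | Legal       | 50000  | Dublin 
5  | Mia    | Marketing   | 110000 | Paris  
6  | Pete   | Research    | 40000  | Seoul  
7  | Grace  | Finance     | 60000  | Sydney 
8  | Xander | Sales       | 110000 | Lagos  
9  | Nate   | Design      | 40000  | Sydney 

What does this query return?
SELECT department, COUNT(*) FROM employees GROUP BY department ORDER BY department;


Assigning each row to its department group:
  Quinn -> Sales
  Carol -> Finance
  Jack -> Engineering
  Rosa -> Legal
  Mia -> Marketing
  Pete -> Research
  Grace -> Finance
  Xander -> Sales
  Nate -> Design


7 groups:
Design, 1
Engineering, 1
Finance, 2
Legal, 1
Marketing, 1
Research, 1
Sales, 2


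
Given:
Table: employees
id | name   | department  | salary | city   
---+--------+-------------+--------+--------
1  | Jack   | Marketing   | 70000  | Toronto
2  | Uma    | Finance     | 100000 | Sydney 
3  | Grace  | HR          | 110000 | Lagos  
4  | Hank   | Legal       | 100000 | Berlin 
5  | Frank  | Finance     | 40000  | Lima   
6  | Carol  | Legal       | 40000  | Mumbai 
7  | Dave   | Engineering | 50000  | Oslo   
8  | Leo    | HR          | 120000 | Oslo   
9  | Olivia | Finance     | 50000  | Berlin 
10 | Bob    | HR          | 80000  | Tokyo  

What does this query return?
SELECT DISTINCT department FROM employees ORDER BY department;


All 'department' values (row order): Marketing, Finance, HR, Legal, Finance, Legal, Engineering, HR, Finance, HR
Removing duplicates leaves 5 unique value(s).

5 values:
Engineering
Finance
HR
Legal
Marketing


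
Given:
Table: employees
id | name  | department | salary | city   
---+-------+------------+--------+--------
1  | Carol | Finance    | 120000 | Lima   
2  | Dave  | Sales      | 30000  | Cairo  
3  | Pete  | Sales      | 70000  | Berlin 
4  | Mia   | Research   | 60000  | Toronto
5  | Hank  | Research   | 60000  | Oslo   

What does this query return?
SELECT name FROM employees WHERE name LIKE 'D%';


LIKE 'D%' matches names starting with 'D'
Matching: 1

1 rows:
Dave


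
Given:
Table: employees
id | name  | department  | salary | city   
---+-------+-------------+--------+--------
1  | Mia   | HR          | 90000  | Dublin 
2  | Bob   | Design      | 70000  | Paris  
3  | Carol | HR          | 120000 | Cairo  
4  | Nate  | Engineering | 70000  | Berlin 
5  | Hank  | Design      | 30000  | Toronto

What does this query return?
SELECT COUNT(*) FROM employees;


COUNT(*) counts all rows

5


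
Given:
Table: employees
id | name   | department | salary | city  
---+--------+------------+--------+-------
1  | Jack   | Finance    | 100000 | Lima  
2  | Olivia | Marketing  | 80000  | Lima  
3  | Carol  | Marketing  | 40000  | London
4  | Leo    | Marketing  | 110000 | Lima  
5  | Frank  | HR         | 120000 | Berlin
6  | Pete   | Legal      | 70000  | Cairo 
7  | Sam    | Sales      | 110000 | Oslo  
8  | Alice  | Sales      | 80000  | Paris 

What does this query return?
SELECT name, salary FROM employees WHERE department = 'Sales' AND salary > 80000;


Filtering: department = 'Sales' AND salary > 80000
Matching: 1 rows

1 rows:
Sam, 110000


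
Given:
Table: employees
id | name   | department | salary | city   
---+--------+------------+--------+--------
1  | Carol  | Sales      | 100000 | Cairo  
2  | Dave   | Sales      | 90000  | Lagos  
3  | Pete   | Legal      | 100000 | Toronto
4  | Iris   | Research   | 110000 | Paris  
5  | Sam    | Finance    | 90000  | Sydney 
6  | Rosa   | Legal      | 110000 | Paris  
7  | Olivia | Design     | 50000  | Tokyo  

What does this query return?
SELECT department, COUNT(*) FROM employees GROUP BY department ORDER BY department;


Assigning each row to its department group:
  Carol -> Sales
  Dave -> Sales
  Pete -> Legal
  Iris -> Research
  Sam -> Finance
  Rosa -> Legal
  Olivia -> Design


5 groups:
Design, 1
Finance, 1
Legal, 2
Research, 1
Sales, 2


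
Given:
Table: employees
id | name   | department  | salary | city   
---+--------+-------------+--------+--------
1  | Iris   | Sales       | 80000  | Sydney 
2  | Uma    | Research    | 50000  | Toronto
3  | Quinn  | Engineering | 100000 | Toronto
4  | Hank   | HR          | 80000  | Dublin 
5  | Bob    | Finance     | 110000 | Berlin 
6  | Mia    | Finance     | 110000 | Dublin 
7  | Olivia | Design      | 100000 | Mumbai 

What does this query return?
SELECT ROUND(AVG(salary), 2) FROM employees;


SUM(salary) = 630000
COUNT = 7
ROUND(AVG, 2) = ROUND(630000 / 7, 2) = 90000.0

90000.0


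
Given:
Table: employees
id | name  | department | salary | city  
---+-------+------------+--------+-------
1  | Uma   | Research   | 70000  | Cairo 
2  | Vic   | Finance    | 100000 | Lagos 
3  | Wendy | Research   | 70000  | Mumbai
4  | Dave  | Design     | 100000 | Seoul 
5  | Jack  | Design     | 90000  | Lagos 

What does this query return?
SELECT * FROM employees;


SELECT * returns all 5 rows with all columns

5 rows:
1, Uma, Research, 70000, Cairo
2, Vic, Finance, 100000, Lagos
3, Wendy, Research, 70000, Mumbai
4, Dave, Design, 100000, Seoul
5, Jack, Design, 90000, Lagos


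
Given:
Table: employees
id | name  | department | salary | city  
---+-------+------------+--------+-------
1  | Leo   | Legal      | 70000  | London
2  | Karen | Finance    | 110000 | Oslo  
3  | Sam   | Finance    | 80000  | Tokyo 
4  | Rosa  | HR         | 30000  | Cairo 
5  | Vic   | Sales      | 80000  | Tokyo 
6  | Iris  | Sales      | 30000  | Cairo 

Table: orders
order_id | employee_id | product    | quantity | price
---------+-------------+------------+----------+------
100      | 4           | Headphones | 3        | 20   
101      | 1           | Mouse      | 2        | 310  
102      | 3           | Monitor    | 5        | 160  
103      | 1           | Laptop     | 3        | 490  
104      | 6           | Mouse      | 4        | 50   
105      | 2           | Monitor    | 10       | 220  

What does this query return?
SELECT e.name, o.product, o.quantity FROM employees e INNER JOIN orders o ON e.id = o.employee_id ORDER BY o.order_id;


Joining employees.id = orders.employee_id:
  employee Rosa (id=4) -> order Headphones
  employee Leo (id=1) -> order Mouse
  employee Sam (id=3) -> order Monitor
  employee Leo (id=1) -> order Laptop
  employee Iris (id=6) -> order Mouse
  employee Karen (id=2) -> order Monitor


6 rows:
Rosa, Headphones, 3
Leo, Mouse, 2
Sam, Monitor, 5
Leo, Laptop, 3
Iris, Mouse, 4
Karen, Monitor, 10


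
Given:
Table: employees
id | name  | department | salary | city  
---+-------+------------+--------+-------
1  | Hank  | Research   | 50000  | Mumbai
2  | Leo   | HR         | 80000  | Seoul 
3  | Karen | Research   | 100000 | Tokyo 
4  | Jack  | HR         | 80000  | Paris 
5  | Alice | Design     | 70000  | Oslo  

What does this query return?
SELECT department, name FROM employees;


Projecting columns: department, name

5 rows:
Research, Hank
HR, Leo
Research, Karen
HR, Jack
Design, Alice


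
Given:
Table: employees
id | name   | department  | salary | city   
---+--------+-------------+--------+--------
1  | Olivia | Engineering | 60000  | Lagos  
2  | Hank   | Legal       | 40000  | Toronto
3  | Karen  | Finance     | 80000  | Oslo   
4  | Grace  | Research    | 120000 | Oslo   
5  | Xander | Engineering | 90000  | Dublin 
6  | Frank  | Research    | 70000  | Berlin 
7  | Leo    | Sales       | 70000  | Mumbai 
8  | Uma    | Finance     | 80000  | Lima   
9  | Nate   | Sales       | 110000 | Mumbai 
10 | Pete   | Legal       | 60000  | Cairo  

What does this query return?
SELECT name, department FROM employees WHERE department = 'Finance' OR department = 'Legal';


Filtering: department = 'Finance' OR 'Legal'
Matching: 4 rows

4 rows:
Hank, Legal
Karen, Finance
Uma, Finance
Pete, Legal


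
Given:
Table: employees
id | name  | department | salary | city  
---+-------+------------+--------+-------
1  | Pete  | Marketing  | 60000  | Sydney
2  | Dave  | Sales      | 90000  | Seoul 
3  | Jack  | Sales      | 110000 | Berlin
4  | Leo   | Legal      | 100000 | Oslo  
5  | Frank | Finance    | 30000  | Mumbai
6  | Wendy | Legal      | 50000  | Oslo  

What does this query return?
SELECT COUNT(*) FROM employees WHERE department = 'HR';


Counting rows where department = 'HR'


0


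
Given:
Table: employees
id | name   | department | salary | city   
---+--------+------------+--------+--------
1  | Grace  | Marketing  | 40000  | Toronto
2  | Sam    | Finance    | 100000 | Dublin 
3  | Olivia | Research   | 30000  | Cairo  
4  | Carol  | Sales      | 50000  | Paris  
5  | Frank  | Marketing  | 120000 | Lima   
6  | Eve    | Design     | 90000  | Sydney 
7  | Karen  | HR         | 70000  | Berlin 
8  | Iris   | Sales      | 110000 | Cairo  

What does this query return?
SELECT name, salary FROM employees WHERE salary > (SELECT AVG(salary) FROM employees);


Subquery: AVG(salary) = 76250.0
Filtering: salary > 76250.0
  Sam (100000) -> MATCH
  Frank (120000) -> MATCH
  Eve (90000) -> MATCH
  Iris (110000) -> MATCH


4 rows:
Sam, 100000
Frank, 120000
Eve, 90000
Iris, 110000


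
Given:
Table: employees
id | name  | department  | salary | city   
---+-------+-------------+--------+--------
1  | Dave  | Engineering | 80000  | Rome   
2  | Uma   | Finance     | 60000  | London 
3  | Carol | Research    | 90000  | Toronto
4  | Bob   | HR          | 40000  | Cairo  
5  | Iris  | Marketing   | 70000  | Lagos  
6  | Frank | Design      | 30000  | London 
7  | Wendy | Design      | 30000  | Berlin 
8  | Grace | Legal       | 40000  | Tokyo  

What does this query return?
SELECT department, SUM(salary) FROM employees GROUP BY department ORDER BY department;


Summing salary within each department:
  Design: 30000 + 30000 = 60000
  Engineering: 80000 = 80000
  Finance: 60000 = 60000
  HR: 40000 = 40000
  Legal: 40000 = 40000
  Marketing: 70000 = 70000
  Research: 90000 = 90000


7 groups:
Design, 60000
Engineering, 80000
Finance, 60000
HR, 40000
Legal, 40000
Marketing, 70000
Research, 90000


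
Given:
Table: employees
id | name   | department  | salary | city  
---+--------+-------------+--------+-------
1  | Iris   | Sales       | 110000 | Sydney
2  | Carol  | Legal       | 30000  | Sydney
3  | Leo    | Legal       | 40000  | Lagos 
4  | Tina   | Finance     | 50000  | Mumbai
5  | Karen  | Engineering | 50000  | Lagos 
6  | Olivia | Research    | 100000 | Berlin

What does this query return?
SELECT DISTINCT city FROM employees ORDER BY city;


All 'city' values (row order): Sydney, Sydney, Lagos, Mumbai, Lagos, Berlin
Removing duplicates leaves 4 unique value(s).

4 values:
Berlin
Lagos
Mumbai
Sydney


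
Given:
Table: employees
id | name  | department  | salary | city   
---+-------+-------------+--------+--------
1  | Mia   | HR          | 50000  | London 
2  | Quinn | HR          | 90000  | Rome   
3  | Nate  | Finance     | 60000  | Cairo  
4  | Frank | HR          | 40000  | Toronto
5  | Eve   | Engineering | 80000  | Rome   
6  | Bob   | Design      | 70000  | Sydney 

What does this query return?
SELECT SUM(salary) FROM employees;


SUM(salary) = 50000 + 90000 + 60000 + 40000 + 80000 + 70000 = 390000

390000


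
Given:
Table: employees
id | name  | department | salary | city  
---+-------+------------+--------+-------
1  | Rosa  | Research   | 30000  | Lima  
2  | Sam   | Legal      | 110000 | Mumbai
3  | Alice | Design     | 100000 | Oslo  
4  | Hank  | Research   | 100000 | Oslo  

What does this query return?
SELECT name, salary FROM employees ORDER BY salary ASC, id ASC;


Sorting by salary ASC, then id ASC for ties

4 rows:
Rosa, 30000
Alice, 100000
Hank, 100000
Sam, 110000


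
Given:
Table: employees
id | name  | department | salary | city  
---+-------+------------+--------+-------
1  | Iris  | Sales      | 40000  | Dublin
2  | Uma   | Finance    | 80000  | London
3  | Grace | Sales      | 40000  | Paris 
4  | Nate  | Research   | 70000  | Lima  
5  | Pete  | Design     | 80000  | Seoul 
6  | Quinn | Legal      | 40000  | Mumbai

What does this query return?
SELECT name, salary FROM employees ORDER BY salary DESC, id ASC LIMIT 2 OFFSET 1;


Sort by salary DESC (id ASC tiebreak), then skip 1 and take 2
Rows 2 through 3

2 rows:
Pete, 80000
Nate, 70000


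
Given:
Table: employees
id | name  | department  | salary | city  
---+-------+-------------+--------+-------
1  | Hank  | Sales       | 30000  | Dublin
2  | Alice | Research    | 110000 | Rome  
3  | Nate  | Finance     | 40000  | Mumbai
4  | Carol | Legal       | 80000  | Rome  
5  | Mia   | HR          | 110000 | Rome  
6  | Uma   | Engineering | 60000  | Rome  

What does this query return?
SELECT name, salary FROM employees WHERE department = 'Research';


Filtering: department = 'Research'
Matching rows: 1

1 rows:
Alice, 110000


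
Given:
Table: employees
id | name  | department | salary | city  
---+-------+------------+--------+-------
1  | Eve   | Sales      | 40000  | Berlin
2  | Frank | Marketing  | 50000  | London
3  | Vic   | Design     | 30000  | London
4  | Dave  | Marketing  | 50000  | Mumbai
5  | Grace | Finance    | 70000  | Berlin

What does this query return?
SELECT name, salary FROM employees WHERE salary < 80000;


Filtering: salary < 80000
Matching: 5 rows

5 rows:
Eve, 40000
Frank, 50000
Vic, 30000
Dave, 50000
Grace, 70000


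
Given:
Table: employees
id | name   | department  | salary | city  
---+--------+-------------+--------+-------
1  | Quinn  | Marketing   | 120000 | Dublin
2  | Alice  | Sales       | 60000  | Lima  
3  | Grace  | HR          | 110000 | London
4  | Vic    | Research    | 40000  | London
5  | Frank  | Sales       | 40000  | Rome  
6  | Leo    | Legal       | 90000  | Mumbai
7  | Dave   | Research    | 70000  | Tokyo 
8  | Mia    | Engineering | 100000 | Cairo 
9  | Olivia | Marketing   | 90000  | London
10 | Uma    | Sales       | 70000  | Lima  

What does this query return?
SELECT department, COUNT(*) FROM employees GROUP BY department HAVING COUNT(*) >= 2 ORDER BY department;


Groups with count >= 2:
  Marketing: 2 -> PASS
  Research: 2 -> PASS
  Sales: 3 -> PASS
  Engineering: 1 -> filtered out
  HR: 1 -> filtered out
  Legal: 1 -> filtered out


3 groups:
Marketing, 2
Research, 2
Sales, 3


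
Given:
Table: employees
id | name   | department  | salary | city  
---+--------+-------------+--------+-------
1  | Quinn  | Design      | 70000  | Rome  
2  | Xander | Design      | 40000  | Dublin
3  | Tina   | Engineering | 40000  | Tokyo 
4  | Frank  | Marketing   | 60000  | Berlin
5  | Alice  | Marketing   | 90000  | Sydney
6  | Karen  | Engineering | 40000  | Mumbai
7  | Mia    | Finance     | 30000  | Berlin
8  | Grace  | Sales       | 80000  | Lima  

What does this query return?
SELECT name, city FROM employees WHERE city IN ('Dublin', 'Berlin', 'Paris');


Filtering: city IN ('Dublin', 'Berlin', 'Paris')
Matching: 3 rows

3 rows:
Xander, Dublin
Frank, Berlin
Mia, Berlin


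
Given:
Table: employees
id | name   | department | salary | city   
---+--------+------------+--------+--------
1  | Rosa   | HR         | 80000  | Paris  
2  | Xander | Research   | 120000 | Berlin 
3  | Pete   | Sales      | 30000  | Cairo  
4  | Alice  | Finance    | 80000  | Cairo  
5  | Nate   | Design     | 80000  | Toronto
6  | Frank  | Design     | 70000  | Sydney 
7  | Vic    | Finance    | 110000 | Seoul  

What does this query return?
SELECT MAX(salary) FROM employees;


Salaries: 80000, 120000, 30000, 80000, 80000, 70000, 110000
MAX = 120000

120000


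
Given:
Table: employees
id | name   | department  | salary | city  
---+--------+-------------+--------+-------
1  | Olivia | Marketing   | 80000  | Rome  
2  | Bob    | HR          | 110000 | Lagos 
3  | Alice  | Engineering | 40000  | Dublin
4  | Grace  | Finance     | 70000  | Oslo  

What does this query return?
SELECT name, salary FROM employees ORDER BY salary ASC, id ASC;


Sorting by salary ASC, then id ASC for ties

4 rows:
Alice, 40000
Grace, 70000
Olivia, 80000
Bob, 110000


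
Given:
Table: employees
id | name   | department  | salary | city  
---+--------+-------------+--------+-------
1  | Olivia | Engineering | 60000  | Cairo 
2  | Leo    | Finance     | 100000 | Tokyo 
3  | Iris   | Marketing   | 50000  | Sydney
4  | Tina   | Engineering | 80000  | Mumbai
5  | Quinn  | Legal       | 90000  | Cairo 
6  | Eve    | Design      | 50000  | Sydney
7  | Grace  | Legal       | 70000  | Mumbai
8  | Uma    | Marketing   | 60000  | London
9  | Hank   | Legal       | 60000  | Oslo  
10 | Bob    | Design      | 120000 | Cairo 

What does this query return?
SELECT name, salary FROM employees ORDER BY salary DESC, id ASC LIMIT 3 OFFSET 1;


Sort by salary DESC (id ASC tiebreak), then skip 1 and take 3
Rows 2 through 4

3 rows:
Leo, 100000
Quinn, 90000
Tina, 80000


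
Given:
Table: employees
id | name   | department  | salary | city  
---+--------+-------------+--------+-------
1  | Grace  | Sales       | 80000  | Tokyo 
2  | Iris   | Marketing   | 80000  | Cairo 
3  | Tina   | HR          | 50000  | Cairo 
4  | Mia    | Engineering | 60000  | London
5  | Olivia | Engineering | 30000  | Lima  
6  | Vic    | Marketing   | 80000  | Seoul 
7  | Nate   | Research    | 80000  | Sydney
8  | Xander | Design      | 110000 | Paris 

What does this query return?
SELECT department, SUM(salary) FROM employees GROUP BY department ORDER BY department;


Summing salary within each department:
  Design: 110000 = 110000
  Engineering: 60000 + 30000 = 90000
  HR: 50000 = 50000
  Marketing: 80000 + 80000 = 160000
  Research: 80000 = 80000
  Sales: 80000 = 80000


6 groups:
Design, 110000
Engineering, 90000
HR, 50000
Marketing, 160000
Research, 80000
Sales, 80000


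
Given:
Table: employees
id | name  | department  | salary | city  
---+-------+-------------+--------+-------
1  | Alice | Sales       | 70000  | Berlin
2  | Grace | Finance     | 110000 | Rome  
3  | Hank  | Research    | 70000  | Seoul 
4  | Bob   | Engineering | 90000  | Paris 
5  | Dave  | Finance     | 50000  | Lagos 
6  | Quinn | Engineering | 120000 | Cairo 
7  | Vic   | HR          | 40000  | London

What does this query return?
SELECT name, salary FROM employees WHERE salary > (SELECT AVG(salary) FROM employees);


Subquery: AVG(salary) = 78571.43
Filtering: salary > 78571.43
  Grace (110000) -> MATCH
  Bob (90000) -> MATCH
  Quinn (120000) -> MATCH


3 rows:
Grace, 110000
Bob, 90000
Quinn, 120000


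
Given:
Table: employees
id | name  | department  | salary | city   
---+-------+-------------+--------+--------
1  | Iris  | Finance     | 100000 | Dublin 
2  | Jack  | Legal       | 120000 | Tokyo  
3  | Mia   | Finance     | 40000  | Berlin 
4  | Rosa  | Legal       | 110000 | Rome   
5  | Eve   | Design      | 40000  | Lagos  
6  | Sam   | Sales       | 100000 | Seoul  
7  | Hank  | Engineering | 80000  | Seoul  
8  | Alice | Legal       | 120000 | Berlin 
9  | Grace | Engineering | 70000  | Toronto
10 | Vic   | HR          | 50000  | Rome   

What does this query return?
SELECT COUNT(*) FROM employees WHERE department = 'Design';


Counting rows where department = 'Design'
  Eve -> MATCH


1


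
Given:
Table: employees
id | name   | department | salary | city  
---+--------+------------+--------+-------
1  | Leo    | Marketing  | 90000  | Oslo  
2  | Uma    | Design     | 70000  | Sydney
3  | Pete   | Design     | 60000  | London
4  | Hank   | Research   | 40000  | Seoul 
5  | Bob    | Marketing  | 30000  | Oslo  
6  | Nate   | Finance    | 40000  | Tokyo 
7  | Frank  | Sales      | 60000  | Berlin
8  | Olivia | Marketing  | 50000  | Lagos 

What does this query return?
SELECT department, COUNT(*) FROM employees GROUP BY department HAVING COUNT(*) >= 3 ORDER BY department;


Groups with count >= 3:
  Marketing: 3 -> PASS
  Design: 2 -> filtered out
  Finance: 1 -> filtered out
  Research: 1 -> filtered out
  Sales: 1 -> filtered out


1 groups:
Marketing, 3


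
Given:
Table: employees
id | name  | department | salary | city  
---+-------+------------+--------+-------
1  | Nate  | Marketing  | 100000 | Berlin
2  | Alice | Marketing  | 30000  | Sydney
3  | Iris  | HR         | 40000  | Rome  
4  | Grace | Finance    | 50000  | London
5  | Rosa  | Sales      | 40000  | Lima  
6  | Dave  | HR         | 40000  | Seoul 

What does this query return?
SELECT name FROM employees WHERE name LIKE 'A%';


LIKE 'A%' matches names starting with 'A'
Matching: 1

1 rows:
Alice


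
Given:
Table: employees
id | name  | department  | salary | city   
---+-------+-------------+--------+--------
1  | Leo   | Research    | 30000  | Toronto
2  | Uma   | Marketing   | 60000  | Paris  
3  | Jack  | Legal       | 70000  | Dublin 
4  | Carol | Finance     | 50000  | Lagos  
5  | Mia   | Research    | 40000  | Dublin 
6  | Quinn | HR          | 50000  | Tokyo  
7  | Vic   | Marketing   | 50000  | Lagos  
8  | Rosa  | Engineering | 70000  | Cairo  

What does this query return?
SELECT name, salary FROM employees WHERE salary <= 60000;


Filtering: salary <= 60000
Matching: 6 rows

6 rows:
Leo, 30000
Uma, 60000
Carol, 50000
Mia, 40000
Quinn, 50000
Vic, 50000


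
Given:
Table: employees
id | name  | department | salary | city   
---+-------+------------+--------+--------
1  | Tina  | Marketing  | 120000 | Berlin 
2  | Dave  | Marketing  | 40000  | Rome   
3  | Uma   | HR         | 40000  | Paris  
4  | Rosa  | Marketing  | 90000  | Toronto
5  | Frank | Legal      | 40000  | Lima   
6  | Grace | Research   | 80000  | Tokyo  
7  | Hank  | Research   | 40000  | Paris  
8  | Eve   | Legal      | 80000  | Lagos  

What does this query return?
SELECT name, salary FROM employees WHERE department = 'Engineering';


Filtering: department = 'Engineering'
Matching rows: 0

Empty result set (0 rows)


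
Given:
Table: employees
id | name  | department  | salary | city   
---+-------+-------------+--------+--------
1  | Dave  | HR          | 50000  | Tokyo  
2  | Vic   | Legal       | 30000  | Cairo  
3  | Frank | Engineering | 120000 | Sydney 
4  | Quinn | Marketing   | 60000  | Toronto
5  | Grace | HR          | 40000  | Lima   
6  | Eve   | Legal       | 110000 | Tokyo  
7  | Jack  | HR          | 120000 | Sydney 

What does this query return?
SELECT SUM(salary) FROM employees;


SUM(salary) = 50000 + 30000 + 120000 + 60000 + 40000 + 110000 + 120000 = 530000

530000


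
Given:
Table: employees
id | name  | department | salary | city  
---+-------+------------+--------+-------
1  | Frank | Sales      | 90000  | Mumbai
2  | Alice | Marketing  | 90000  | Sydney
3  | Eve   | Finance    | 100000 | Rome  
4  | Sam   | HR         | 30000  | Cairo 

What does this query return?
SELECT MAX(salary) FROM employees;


Salaries: 90000, 90000, 100000, 30000
MAX = 100000

100000


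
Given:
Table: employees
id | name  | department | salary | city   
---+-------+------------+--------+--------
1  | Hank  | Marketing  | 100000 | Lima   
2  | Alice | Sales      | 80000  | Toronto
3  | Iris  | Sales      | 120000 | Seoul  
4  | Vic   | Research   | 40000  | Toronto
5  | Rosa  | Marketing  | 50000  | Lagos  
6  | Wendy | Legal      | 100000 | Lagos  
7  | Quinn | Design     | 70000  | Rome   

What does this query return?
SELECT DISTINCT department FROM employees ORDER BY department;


All 'department' values (row order): Marketing, Sales, Sales, Research, Marketing, Legal, Design
Removing duplicates leaves 5 unique value(s).

5 values:
Design
Legal
Marketing
Research
Sales


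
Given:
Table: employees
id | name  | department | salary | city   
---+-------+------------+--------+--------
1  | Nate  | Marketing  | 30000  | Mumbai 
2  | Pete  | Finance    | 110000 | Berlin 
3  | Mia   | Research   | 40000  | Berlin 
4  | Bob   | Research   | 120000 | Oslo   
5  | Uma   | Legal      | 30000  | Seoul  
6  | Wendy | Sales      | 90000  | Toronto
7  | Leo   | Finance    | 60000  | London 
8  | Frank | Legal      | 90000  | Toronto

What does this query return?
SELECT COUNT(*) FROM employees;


COUNT(*) counts all rows

8


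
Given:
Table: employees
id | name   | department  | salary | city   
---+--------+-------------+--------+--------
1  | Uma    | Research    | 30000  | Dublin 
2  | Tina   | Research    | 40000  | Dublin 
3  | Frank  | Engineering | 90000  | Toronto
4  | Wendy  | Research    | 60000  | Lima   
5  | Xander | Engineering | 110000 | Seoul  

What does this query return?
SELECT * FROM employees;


SELECT * returns all 5 rows with all columns

5 rows:
1, Uma, Research, 30000, Dublin
2, Tina, Research, 40000, Dublin
3, Frank, Engineering, 90000, Toronto
4, Wendy, Research, 60000, Lima
5, Xander, Engineering, 110000, Seoul


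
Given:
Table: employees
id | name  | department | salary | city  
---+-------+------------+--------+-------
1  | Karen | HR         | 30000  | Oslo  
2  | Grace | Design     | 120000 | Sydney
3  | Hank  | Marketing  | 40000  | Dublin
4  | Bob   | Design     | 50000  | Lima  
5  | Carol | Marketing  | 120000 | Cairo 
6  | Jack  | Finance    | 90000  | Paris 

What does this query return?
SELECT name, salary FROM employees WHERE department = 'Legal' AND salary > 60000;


Filtering: department = 'Legal' AND salary > 60000
Matching: 0 rows

Empty result set (0 rows)


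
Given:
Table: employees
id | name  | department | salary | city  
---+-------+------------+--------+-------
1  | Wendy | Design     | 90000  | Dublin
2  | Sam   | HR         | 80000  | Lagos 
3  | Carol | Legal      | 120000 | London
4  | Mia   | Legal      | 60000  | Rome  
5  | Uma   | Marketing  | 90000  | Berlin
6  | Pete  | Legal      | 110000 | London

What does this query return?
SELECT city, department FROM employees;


Projecting columns: city, department

6 rows:
Dublin, Design
Lagos, HR
London, Legal
Rome, Legal
Berlin, Marketing
London, Legal


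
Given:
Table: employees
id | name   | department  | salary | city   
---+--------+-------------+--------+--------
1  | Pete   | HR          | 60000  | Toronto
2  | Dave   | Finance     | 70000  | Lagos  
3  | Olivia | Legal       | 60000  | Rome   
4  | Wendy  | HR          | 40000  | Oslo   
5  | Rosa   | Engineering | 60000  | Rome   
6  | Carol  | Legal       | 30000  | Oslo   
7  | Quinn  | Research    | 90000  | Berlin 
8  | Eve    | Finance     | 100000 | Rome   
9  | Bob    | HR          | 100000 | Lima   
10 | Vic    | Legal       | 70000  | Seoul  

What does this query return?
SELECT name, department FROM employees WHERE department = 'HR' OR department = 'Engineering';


Filtering: department = 'HR' OR 'Engineering'
Matching: 4 rows

4 rows:
Pete, HR
Wendy, HR
Rosa, Engineering
Bob, HR


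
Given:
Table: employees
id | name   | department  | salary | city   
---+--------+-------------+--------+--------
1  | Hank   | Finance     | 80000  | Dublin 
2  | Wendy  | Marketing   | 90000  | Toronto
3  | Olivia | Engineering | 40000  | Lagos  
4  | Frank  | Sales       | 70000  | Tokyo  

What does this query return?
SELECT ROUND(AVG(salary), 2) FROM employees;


SUM(salary) = 280000
COUNT = 4
ROUND(AVG, 2) = ROUND(280000 / 4, 2) = 70000.0

70000.0


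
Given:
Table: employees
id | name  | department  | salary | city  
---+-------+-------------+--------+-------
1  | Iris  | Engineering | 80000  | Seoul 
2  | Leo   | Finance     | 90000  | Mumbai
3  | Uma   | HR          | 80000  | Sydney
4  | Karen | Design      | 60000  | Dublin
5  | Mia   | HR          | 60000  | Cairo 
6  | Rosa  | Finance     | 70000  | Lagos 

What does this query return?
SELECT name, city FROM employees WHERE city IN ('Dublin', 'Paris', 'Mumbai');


Filtering: city IN ('Dublin', 'Paris', 'Mumbai')
Matching: 2 rows

2 rows:
Leo, Mumbai
Karen, Dublin


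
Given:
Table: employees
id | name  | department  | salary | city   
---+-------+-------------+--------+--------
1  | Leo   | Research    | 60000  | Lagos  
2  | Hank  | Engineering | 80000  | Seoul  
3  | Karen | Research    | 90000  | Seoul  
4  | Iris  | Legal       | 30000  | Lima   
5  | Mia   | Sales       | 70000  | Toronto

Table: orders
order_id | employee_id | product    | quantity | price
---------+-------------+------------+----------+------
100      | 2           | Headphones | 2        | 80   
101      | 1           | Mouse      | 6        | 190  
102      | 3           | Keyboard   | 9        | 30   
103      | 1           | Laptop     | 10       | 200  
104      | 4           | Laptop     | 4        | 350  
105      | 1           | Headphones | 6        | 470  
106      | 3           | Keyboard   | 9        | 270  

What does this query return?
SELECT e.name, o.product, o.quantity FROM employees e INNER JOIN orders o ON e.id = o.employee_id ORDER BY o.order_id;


Joining employees.id = orders.employee_id:
  employee Hank (id=2) -> order Headphones
  employee Leo (id=1) -> order Mouse
  employee Karen (id=3) -> order Keyboard
  employee Leo (id=1) -> order Laptop
  employee Iris (id=4) -> order Laptop
  employee Leo (id=1) -> order Headphones
  employee Karen (id=3) -> order Keyboard


7 rows:
Hank, Headphones, 2
Leo, Mouse, 6
Karen, Keyboard, 9
Leo, Laptop, 10
Iris, Laptop, 4
Leo, Headphones, 6
Karen, Keyboard, 9


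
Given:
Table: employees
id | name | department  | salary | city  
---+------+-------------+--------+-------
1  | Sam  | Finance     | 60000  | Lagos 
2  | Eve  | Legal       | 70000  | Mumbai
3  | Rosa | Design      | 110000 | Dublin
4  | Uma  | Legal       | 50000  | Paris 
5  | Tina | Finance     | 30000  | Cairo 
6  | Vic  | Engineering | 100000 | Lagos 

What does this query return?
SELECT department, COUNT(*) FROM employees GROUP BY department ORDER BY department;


Assigning each row to its department group:
  Sam -> Finance
  Eve -> Legal
  Rosa -> Design
  Uma -> Legal
  Tina -> Finance
  Vic -> Engineering


4 groups:
Design, 1
Engineering, 1
Finance, 2
Legal, 2


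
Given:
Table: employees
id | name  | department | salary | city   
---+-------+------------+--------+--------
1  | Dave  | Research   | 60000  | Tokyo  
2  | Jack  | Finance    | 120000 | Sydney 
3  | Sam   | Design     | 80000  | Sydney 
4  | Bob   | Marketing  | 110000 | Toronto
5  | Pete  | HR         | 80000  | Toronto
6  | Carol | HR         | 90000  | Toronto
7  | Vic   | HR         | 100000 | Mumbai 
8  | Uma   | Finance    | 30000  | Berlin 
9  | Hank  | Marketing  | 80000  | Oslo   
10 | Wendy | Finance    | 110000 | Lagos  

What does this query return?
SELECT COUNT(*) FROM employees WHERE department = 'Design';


Counting rows where department = 'Design'
  Sam -> MATCH


1
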